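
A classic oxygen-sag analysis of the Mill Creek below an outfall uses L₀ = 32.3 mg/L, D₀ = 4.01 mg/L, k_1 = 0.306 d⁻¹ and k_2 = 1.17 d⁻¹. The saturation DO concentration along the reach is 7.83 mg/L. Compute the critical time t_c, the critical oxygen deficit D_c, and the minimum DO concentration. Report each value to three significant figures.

t_c ≈ 1.05 d; D_c ≈ 6.12 mg/L; min DO ≈ 1.71 mg/L

With k_2/k_1 = 3.824 and 1 − D₀(k_2−k_1)/(k_1 L₀) = 0.6495,
t_c = ln(3.824 × 0.6495) / (1.17 − 0.306) = ln(2.483) / 0.8640 = 0.9096/0.8640 = 1.053 d.
D_c = (k_1/k_2) L₀ e^(−k_1 t_c) = (0.306/1.17) × 32.3 × e^(−0.306×1.053) = 0.2615 × 32.3 × 0.7246 = 6.121 mg/L.
Minimum DO = C_s − D_c = 7.83 − 6.121 = 1.709 mg/L.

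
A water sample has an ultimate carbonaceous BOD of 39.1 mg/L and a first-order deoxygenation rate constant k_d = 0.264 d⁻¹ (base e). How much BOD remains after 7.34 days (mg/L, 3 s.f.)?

L ≈ 5.63 mg/L

L_t = L₀ e^(−k_d t) = 39.1 × e^(−0.264×7.34) = 39.1 × 0.1440 = 5.631 mg/L.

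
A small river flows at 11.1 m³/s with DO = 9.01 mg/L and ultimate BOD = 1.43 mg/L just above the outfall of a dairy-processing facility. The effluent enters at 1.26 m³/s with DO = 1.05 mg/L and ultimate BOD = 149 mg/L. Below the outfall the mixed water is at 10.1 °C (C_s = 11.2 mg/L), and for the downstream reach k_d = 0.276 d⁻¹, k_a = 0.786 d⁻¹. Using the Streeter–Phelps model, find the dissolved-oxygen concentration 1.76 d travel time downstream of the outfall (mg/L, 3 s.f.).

DO ≈ 7.20 mg/L

Mixed DO = (11.1×9.01 + 1.26×1.05)/(11.1+1.26) = 101.3/12.36 = 8.199 mg/L.
Mixed L₀ = (11.1×1.43 + 1.26×149)/(12.36) = 203.6/12.36 = 16.47 mg/L.
Initial deficit D₀ = C_s − DO₀ = 11.2 − 8.199 = 3.001 mg/L.
D(1.76) = [0.276×16.47/(0.786−0.276)](e^(−0.276×1.76) − e^(−0.786×1.76)) + 3.001 e^(−0.786×1.76)
= 8.915 × (0.6152 − 0.2507) + 3.001 × 0.2507 = 4.002 mg/L.
DO = 11.2 − 4.002 = 7.198 mg/L.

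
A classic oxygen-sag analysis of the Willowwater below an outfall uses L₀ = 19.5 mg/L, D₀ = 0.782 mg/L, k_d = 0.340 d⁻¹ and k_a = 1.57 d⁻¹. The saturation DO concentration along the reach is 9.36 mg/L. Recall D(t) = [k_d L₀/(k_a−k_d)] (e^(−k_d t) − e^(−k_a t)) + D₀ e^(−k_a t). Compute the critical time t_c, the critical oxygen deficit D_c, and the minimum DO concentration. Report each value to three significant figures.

t_c ≈ 1.12 d; D_c ≈ 2.89 mg/L; min DO ≈ 6.47 mg/L

t_c = [1/(k_a−k_d)] ln[(k_a/k_d)(1 − D₀(k_a−k_d)/(k_d L₀))]
= [1/(1.57−0.340)] ln[(1.57/0.340)(1 − 0.782×1.230/(0.340×19.5))]
= (1/1.230) ln[4.618 × 0.8549] = 0.8130 × ln(3.948) = 0.8130 × 1.373 = 1.116 d.
L(t_c) = L₀ e^(−k_d t_c) = 19.5 × 0.6842 = 13.34 mg/L, and at the critical point k_a D_c = k_d L, so D_c = (0.340/1.57) × 13.34 = 2.889 mg/L.
Minimum DO = C_s − D_c = 9.36 − 2.889 = 6.471 mg/L.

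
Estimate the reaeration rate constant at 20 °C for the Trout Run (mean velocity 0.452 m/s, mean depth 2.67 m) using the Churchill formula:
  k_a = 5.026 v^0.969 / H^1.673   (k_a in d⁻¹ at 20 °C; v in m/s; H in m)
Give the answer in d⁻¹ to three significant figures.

k_a ≈ 0.450 d⁻¹

k_a = 5.026 × 0.452^0.969 / 2.67^1.673 = 5.026 × 0.4633 / 5.171 = 0.4503 d⁻¹.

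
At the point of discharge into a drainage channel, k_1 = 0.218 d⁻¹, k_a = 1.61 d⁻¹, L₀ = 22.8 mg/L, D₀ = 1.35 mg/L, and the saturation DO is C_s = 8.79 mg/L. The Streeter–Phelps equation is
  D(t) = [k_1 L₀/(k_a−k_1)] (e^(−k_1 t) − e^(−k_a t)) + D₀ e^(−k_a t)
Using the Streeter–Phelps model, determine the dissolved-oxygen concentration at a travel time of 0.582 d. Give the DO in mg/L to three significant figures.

k_1 L₀/(k_a−k_1) = 0.218×22.8/(1.61−0.218) = 4.970/1.392 = 3.571 mg/L.
e^(−k_1 t) = e^(−0.218×0.5820) = 0.8808; e^(−k_a t) = e^(−1.61×0.5820) = 0.3918.
D = 3.571 × (0.8808 − 0.3918) + 1.35 × 0.3918 = 1.746 + 0.5289 = 2.275 mg/L.
DO = C_s − D = 8.79 − 2.275 = 6.515 mg/L.

DO ≈ 6.51 mg/L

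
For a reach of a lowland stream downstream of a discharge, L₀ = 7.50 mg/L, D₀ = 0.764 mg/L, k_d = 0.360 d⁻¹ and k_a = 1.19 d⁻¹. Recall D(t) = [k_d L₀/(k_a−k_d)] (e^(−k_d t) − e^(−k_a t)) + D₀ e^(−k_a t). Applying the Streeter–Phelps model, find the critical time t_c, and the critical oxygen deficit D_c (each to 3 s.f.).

t_c = [1/(k_a−k_d)] ln[(k_a/k_d)(1 − D₀(k_a−k_d)/(k_d L₀))]
= [1/(1.19−0.360)] ln[(1.19/0.360)(1 − 0.764×0.8300/(0.360×7.50))]
= (1/0.8300) ln[3.306 × 0.7651] = 1.205 × ln(2.529) = 1.205 × 0.9279 = 1.118 d.
D_c = (k_d/k_a) L₀ e^(−k_d t_c) = (0.360/1.19) × 7.50 × e^(−0.360×1.118) = 0.3025 × 7.50 × 0.6687 = 1.517 mg/L.

t_c ≈ 1.12 d; D_c ≈ 1.52 mg/L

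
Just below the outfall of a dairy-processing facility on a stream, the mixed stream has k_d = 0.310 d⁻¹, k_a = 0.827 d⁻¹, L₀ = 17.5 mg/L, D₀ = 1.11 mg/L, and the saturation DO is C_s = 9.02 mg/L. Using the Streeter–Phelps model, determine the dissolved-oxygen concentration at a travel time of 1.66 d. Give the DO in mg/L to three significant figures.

DO ≈ 5.13 mg/L

k_d L₀/(k_a−k_d) = 0.310×17.5/(0.827−0.310) = 5.425/0.5170 = 10.49 mg/L.
e^(−k_d t) = e^(−0.310×1.660) = 0.5977; e^(−k_a t) = e^(−0.827×1.660) = 0.2534.
D = 10.49 × (0.5977 − 0.2534) + 1.11 × 0.2534 = 3.613 + 0.2813 = 3.895 mg/L.
DO = C_s − D = 9.02 − 3.895 = 5.125 mg/L.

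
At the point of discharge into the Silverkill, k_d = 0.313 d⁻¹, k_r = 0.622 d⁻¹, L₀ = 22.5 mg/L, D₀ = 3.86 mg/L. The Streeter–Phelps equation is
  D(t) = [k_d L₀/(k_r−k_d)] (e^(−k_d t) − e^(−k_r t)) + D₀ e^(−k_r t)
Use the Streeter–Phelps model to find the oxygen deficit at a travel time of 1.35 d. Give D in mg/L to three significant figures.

D ≈ 6.76 mg/L

k_d L₀/(k_r−k_d) = 0.313×22.5/(0.622−0.313) = 7.043/0.3090 = 22.79 mg/L.
e^(−k_d t) = e^(−0.313×1.350) = 0.6554; e^(−k_r t) = e^(−0.622×1.350) = 0.4318.
D = 22.79 × (0.6554 − 0.4318) + 3.86 × 0.4318 = 5.095 + 1.667 = 6.762 mg/L.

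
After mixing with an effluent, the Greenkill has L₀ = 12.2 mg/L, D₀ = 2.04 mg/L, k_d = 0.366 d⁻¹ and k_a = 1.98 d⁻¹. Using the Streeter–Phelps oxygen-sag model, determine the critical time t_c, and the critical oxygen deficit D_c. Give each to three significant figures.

t_c ≈ 0.218 d; D_c ≈ 2.08 mg/L

With k_a/k_d = 5.410 and 1 − D₀(k_a−k_d)/(k_d L₀) = 0.2626,
t_c = ln(5.410 × 0.2626) / (1.98 − 0.366) = ln(1.421) / 1.614 = 0.3512/1.614 = 0.2176 d.
D_c = (k_d/k_a) L₀ e^(−k_d t_c) = (0.366/1.98) × 12.2 × e^(−0.366×0.2176) = 0.1848 × 12.2 × 0.9235 = 2.083 mg/L.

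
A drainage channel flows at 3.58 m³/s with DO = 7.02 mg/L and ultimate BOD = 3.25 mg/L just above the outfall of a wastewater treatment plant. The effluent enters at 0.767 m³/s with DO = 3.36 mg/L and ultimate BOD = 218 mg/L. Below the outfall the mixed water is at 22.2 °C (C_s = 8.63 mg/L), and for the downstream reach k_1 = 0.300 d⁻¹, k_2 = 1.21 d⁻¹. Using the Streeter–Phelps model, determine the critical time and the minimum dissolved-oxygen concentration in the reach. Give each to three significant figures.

t_c ≈ 1.33 d; minimum DO ≈ 1.79 mg/L

Mixed DO = (3.58×7.02 + 0.767×3.36)/(3.58+0.767) = 27.71/4.347 = 6.374 mg/L.
Mixed L₀ = (3.58×3.25 + 0.767×218)/(4.347) = 178.8/4.347 = 41.14 mg/L.
Initial deficit D₀ = C_s − DO₀ = 8.63 − 6.374 = 2.256 mg/L.
t_c = (1/0.9100) ln[(1.21/0.300)(1 − 2.256×0.9100/(0.300×41.14))] = 1.099 × ln(3.363) = 1.333 d.
D_c = (0.300/1.21) × 41.14 × e^(−0.300×1.333) = 0.2479 × 41.14 × 0.6705 = 6.839 mg/L.
Minimum DO = 8.63 − 6.839 = 1.791 mg/L.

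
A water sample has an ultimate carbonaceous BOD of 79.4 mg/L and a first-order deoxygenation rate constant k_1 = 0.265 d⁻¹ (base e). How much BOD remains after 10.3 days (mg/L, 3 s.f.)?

L ≈ 5.18 mg/L

L_t = L₀ e^(−k_1 t) = 79.4 × e^(−0.265×10.3) = 79.4 × 0.06525 = 5.181 mg/L.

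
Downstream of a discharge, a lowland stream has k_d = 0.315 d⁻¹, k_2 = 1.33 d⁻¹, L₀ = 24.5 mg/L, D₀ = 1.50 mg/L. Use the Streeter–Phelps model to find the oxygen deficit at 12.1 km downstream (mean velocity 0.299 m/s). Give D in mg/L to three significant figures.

Travel time t = x/v = 12.1 km / (0.299 m/s) = 12100 m / 0.299 m/s = 40470 s = 0.4684 d.
k_d L₀/(k_2−k_d) = 0.315×24.5/(1.33−0.315) = 7.718/1.015 = 7.603 mg/L.
e^(−k_d t) = e^(−0.315×0.4684) = 0.8628; e^(−k_2 t) = e^(−1.33×0.4684) = 0.5364.
D = 7.603 × (0.8628 − 0.5364) + 1.50 × 0.5364 = 2.482 + 0.8045 = 3.287 mg/L.

D ≈ 3.29 mg/L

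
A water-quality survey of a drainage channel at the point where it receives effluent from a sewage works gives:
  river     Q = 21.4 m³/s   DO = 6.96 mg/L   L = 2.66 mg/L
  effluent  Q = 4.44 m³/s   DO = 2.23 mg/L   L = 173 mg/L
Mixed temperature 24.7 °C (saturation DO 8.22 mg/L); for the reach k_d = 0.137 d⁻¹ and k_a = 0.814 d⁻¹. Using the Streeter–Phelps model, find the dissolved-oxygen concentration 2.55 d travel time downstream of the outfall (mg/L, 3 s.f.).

Mixed DO = (21.4×6.96 + 4.44×2.23)/(21.4+4.44) = 158.8/25.84 = 6.147 mg/L.
Mixed L₀ = (21.4×2.66 + 4.44×173)/(25.84) = 825.0/25.84 = 31.93 mg/L.
Initial deficit D₀ = C_s − DO₀ = 8.22 − 6.147 = 2.073 mg/L.
D(2.55) = [0.137×31.93/(0.814−0.137)](e^(−0.137×2.55) − e^(−0.814×2.55)) + 2.073 e^(−0.814×2.55)
= 6.461 × (0.7051 − 0.1255) + 2.073 × 0.1255 = 4.006 mg/L.
DO = 8.22 − 4.006 = 4.214 mg/L.

DO ≈ 4.21 mg/L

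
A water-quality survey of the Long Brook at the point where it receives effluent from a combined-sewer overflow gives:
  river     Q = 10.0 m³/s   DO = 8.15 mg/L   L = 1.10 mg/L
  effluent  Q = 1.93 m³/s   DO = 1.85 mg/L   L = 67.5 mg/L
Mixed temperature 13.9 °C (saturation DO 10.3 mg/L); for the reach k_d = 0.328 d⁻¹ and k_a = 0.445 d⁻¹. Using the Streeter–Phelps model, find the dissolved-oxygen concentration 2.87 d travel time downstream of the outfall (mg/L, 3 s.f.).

DO ≈ 5.72 mg/L

Mixed DO = (10.0×8.15 + 1.93×1.85)/(10.0+1.93) = 85.07/11.93 = 7.131 mg/L.
Mixed L₀ = (10.0×1.10 + 1.93×67.5)/(11.93) = 141.3/11.93 = 11.84 mg/L.
Initial deficit D₀ = C_s − DO₀ = 10.3 − 7.131 = 3.169 mg/L.
D(2.87) = [0.328×11.84/(0.445−0.328)](e^(−0.328×2.87) − e^(−0.445×2.87)) + 3.169 e^(−0.445×2.87)
= 33.20 × (0.3901 − 0.2788) + 3.169 × 0.2788 = 4.577 mg/L.
DO = 10.3 − 4.577 = 5.723 mg/L.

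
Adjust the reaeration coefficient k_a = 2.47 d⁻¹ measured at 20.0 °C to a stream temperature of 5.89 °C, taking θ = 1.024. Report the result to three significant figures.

k_a(T₂) = k_a(T₁) · θ^(T₂−T₁) = 2.47 × 1.024^(5.89−20.0)
= 2.47 × 1.024^-14.1 = 2.47 × 0.7156 = 1.768 d⁻¹.

k_a ≈ 1.77 d⁻¹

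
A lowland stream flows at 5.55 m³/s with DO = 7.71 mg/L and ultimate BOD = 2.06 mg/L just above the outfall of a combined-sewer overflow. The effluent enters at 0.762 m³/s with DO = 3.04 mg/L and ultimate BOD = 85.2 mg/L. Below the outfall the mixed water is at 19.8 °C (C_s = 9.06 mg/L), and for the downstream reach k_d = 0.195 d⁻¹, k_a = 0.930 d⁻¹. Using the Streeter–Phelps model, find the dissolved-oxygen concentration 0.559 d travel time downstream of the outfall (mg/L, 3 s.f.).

DO ≈ 6.95 mg/L

Mixed DO = (5.55×7.71 + 0.762×3.04)/(5.55+0.762) = 45.11/6.312 = 7.146 mg/L.
Mixed L₀ = (5.55×2.06 + 0.762×85.2)/(6.312) = 76.36/6.312 = 12.10 mg/L.
Initial deficit D₀ = C_s − DO₀ = 9.06 − 7.146 = 1.914 mg/L.
D(0.559) = [0.195×12.10/(0.930−0.195)](e^(−0.195×0.559) − e^(−0.930×0.559)) + 1.914 e^(−0.930×0.559)
= 3.209 × (0.8967 − 0.5946) + 1.914 × 0.5946 = 2.108 mg/L.
DO = 9.06 − 2.108 = 6.952 mg/L.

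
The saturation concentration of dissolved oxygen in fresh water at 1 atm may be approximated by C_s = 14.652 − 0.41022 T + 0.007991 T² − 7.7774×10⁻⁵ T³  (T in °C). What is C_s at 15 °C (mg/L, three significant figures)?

C_s = 14.652 − 0.41022×15 + 0.007991×15² − 7.7774×10⁻⁵×15³ = 10.03 mg/L.

C_s ≈ 10.0 mg/L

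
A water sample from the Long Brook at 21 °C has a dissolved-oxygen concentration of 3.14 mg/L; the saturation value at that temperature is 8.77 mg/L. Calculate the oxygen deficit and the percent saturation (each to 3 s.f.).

D ≈ 5.63 mg/L; 35.8 % saturation

D = C_s − C = 8.77 − 3.14 = 5.63 mg/L.
% saturation = 3.14/8.77 × 100 = 35.8 %.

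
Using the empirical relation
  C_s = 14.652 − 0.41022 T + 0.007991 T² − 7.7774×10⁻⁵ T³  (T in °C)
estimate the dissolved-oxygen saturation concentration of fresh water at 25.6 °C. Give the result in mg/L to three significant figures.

C_s ≈ 8.08 mg/L

C_s = 14.652 − 0.41022×25.6 + 0.007991×25.6² − 7.7774×10⁻⁵×25.6³ = 8.083 mg/L.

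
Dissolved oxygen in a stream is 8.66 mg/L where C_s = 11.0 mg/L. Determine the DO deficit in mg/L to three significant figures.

D = C_s − C = 11.0 − 8.66 = 2.34 mg/L.

D ≈ 2.34 mg/L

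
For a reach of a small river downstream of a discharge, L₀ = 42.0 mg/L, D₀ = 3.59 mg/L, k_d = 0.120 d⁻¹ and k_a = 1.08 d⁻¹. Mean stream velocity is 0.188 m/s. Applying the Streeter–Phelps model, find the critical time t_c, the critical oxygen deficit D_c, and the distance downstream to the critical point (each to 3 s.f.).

t_c ≈ 1.09 d; D_c ≈ 4.09 mg/L; x_c ≈ 17.7 km

With k_a/k_d = 9.000 and 1 − D₀(k_a−k_d)/(k_d L₀) = 0.3162,
t_c = ln(9.000 × 0.3162) / (1.08 − 0.120) = ln(2.846) / 0.9600 = 1.046/0.9600 = 1.089 d.
D_c = (k_d/k_a) L₀ e^(−k_d t_c) = (0.120/1.08) × 42.0 × e^(−0.120×1.089) = 0.1111 × 42.0 × 0.8775 = 4.095 mg/L.
x_c = v t_c = 0.188 m/s × 1.089 d × 86400 s/d = 17700 m ≈ 17.7 km.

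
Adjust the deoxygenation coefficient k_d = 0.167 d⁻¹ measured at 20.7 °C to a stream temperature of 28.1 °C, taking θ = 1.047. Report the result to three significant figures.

k_d ≈ 0.235 d⁻¹

k_d(T₂) = k_d(T₁) · θ^(T₂−T₁) = 0.167 × 1.047^(28.1−20.7)
= 0.167 × 1.047^7.40 = 0.167 × 1.405 = 0.2346 d⁻¹.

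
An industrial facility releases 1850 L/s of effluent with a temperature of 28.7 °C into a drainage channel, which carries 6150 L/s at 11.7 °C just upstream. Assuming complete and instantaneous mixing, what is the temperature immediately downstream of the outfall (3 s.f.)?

Flow-weighted mixing: C = (Q_r C_r + Q_w C_w)/(Q_r + Q_w)
= (6150×11.7 + 1850×28.7)/(6150 + 1850) = 125000/8000 = 15.63 °C.

15.6 °C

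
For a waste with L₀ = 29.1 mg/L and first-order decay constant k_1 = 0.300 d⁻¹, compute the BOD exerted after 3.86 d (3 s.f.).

y_t = L₀(1 − e^(−k_1 t)) = 29.1 × (1 − e^(−0.300×3.86))
= 29.1 × (1 − 0.3141) = 29.1 × 0.6859 = 19.96 mg/L.

y ≈ 20.0 mg/L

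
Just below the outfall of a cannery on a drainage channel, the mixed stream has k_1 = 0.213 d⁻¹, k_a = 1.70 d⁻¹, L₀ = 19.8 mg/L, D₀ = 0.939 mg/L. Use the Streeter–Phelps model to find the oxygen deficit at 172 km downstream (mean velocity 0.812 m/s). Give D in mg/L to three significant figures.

Travel time t = x/v = 172 km / (0.812 m/s) = 172000 m / 0.812 m/s = 211800 s = 2.452 d.
k_1 L₀/(k_a−k_1) = 0.213×19.8/(1.70−0.213) = 4.217/1.487 = 2.836 mg/L.
e^(−k_1 t) = e^(−0.213×2.452) = 0.5932; e^(−k_a t) = e^(−1.70×2.452) = 0.01549.
D = 2.836 × (0.5932 − 0.01549) + 0.939 × 0.01549 = 1.639 + 0.01454 = 1.653 mg/L.

D ≈ 1.65 mg/L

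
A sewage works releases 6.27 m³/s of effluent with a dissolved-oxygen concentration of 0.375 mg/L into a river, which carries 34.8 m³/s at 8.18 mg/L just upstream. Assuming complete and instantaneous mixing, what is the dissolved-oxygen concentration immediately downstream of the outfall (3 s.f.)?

Flow-weighted mixing: C = (Q_r C_r + Q_w C_w)/(Q_r + Q_w)
= (34.8×8.18 + 6.27×0.375)/(34.8 + 6.27) = 287.0/41.07 = 6.988 mg/L.

6.99 mg/L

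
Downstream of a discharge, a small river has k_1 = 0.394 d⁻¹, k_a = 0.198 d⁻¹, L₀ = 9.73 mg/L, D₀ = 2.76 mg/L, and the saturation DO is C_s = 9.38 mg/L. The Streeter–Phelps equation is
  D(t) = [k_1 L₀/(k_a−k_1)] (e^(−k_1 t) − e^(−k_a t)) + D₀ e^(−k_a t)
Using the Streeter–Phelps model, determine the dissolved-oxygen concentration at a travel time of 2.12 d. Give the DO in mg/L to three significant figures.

k_1 L₀/(k_a−k_1) = 0.394×9.73/(0.198−0.394) = 3.834/-0.1960 = -19.56 mg/L.
e^(−k_1 t) = e^(−0.394×2.120) = 0.4338; e^(−k_a t) = e^(−0.198×2.120) = 0.6572.
D = -19.56 × (0.4338 − 0.6572) + 2.76 × 0.6572 = 4.371 + 1.814 = 6.184 mg/L.
DO = C_s − D = 9.38 − 6.184 = 3.196 mg/L.

DO ≈ 3.20 mg/L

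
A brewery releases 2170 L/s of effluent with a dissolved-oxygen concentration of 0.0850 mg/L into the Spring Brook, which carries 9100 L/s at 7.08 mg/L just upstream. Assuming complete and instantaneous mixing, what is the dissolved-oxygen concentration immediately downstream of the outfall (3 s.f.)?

5.73 mg/L

Flow-weighted mixing: C = (Q_r C_r + Q_w C_w)/(Q_r + Q_w)
= (9100×7.08 + 2170×0.0850)/(9100 + 2170) = 64610/11270 = 5.733 mg/L.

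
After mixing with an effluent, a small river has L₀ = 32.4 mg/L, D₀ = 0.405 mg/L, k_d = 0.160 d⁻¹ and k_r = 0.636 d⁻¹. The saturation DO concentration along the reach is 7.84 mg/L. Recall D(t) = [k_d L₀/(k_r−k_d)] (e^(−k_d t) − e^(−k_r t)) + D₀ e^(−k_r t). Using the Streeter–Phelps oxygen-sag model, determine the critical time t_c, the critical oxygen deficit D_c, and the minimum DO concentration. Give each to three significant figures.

With k_r/k_d = 3.975 and 1 − D₀(k_r−k_d)/(k_d L₀) = 0.9628,
t_c = ln(3.975 × 0.9628) / (0.636 − 0.160) = ln(3.827) / 0.4760 = 1.342/0.4760 = 2.820 d.
L(t_c) = L₀ e^(−k_d t_c) = 32.4 × 0.6369 = 20.64 mg/L, and at the critical point k_r D_c = k_d L, so D_c = (0.160/0.636) × 20.64 = 5.191 mg/L.
Minimum DO = C_s − D_c = 7.84 − 5.191 = 2.649 mg/L.

t_c ≈ 2.82 d; D_c ≈ 5.19 mg/L; min DO ≈ 2.65 mg/L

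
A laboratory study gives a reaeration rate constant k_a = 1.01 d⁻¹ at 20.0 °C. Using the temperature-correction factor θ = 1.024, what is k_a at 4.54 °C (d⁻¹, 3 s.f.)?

k_a(T₂) = k_a(T₁) · θ^(T₂−T₁) = 1.01 × 1.024^(4.54−20.0)
= 1.01 × 1.024^-15.5 = 1.01 × 0.6930 = 0.7000 d⁻¹.

k_a ≈ 0.700 d⁻¹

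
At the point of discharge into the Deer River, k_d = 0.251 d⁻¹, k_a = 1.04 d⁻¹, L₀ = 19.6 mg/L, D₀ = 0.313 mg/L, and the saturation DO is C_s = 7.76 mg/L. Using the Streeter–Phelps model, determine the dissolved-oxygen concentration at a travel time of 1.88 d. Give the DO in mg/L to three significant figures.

k_d L₀/(k_a−k_d) = 0.251×19.6/(1.04−0.251) = 4.920/0.7890 = 6.235 mg/L.
e^(−k_d t) = e^(−0.251×1.880) = 0.6238; e^(−k_a t) = e^(−1.04×1.880) = 0.1415.
D = 6.235 × (0.6238 − 0.1415) + 0.313 × 0.1415 = 3.007 + 0.04430 = 3.052 mg/L.
DO = C_s − D = 7.76 − 3.052 = 4.708 mg/L.

DO ≈ 4.71 mg/L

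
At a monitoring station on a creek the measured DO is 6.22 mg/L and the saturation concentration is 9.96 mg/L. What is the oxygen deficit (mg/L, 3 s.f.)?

D = C_s − C = 9.96 − 6.22 = 3.74 mg/L.

D ≈ 3.74 mg/L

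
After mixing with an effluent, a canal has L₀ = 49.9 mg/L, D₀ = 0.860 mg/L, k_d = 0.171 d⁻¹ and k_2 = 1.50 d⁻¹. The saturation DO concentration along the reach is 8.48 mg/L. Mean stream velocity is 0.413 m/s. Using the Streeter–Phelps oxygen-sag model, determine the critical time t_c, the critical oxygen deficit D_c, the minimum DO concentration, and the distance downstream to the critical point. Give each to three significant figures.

t_c ≈ 1.53 d; D_c ≈ 4.38 mg/L; min DO ≈ 4.10 mg/L; x_c ≈ 54.4 km

t_c = [1/(k_2−k_d)] ln[(k_2/k_d)(1 − D₀(k_2−k_d)/(k_d L₀))]
= [1/(1.50−0.171)] ln[(1.50/0.171)(1 − 0.860×1.329/(0.171×49.9))]
= (1/1.329) ln[8.772 × 0.8661] = 0.7524 × ln(7.597) = 0.7524 × 2.028 = 1.526 d.
L(t_c) = L₀ e^(−k_d t_c) = 49.9 × 0.7704 = 38.44 mg/L, and at the critical point k_2 D_c = k_d L, so D_c = (0.171/1.50) × 38.44 = 4.382 mg/L.
Minimum DO = C_s − D_c = 8.48 − 4.382 = 4.098 mg/L.
x_c = v t_c = 0.413 m/s × 1.526 d × 86400 s/d = 54440 m ≈ 54.4 km.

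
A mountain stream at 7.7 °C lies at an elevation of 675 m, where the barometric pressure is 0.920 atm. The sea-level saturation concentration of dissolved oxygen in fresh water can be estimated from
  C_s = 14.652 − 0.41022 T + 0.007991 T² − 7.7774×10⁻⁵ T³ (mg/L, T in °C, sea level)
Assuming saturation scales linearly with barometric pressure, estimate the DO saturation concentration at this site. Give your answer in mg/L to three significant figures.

C_s ≈ 11.0 mg/L

At sea level: C_s = 14.652 − 0.41022×7.7 + 0.007991×7.7² − 7.7774×10⁻⁵×7.7³ = 11.93 mg/L.
Pressure correction: C_s' = 11.93 × 0.920 = 10.98 mg/L.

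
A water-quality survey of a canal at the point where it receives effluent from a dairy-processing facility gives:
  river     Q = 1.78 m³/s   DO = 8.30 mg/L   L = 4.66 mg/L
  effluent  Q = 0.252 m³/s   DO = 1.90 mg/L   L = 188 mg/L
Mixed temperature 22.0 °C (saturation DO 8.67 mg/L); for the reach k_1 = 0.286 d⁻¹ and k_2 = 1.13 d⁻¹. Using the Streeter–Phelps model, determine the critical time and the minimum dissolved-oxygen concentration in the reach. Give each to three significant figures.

Mixed DO = (1.78×8.30 + 0.252×1.90)/(1.78+0.252) = 15.25/2.032 = 7.506 mg/L.
Mixed L₀ = (1.78×4.66 + 0.252×188)/(2.032) = 55.67/2.032 = 27.40 mg/L.
Initial deficit D₀ = C_s − DO₀ = 8.67 − 7.506 = 1.164 mg/L.
t_c = (1/0.8440) ln[(1.13/0.286)(1 − 1.164×0.8440/(0.286×27.40))] = 1.185 × ln(3.456) = 1.469 d.
D_c = (0.286/1.13) × 27.40 × e^(−0.286×1.469) = 0.2531 × 27.40 × 0.6569 = 4.555 mg/L.
Minimum DO = 8.67 − 4.555 = 4.115 mg/L.

t_c ≈ 1.47 d; minimum DO ≈ 4.11 mg/L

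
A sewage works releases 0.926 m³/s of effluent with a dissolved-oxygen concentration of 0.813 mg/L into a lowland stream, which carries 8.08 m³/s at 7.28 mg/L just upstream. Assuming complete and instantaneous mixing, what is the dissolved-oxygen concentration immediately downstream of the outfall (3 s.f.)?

Flow-weighted mixing: C = (Q_r C_r + Q_w C_w)/(Q_r + Q_w)
= (8.08×7.28 + 0.926×0.813)/(8.08 + 0.926) = 59.58/9.006 = 6.615 mg/L.

6.62 mg/L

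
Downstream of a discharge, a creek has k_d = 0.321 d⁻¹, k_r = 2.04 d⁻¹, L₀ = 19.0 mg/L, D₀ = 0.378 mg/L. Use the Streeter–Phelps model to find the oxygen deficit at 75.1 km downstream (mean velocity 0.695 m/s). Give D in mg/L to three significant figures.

Travel time t = x/v = 75.1 km / (0.695 m/s) = 75100 m / 0.695 m/s = 108100 s = 1.251 d.
k_d L₀/(k_r−k_d) = 0.321×19.0/(2.04−0.321) = 6.099/1.719 = 3.548 mg/L.
e^(−k_d t) = e^(−0.321×1.251) = 0.6693; e^(−k_r t) = e^(−2.04×1.251) = 0.07798.
D = 3.548 × (0.6693 − 0.07798) + 0.378 × 0.07798 = 2.098 + 0.02947 = 2.128 mg/L.

D ≈ 2.13 mg/L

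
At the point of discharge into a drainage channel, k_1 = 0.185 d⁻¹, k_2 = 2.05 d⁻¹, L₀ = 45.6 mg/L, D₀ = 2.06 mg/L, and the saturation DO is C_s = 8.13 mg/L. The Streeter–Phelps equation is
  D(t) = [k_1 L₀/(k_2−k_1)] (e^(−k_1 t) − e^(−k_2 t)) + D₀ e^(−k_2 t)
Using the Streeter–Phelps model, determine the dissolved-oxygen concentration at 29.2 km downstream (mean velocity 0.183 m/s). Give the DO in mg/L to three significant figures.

Travel time t = x/v = 29.2 km / (0.183 m/s) = 29200 m / 0.183 m/s = 159600 s = 1.847 d.
k_1 L₀/(k_2−k_1) = 0.185×45.6/(2.05−0.185) = 8.436/1.865 = 4.523 mg/L.
e^(−k_1 t) = e^(−0.185×1.847) = 0.7106; e^(−k_2 t) = e^(−2.05×1.847) = 0.02269.
D = 4.523 × (0.7106 − 0.02269) + 2.06 × 0.02269 = 3.112 + 0.04674 = 3.158 mg/L.
DO = C_s − D = 8.13 − 3.158 = 4.972 mg/L.

DO ≈ 4.97 mg/L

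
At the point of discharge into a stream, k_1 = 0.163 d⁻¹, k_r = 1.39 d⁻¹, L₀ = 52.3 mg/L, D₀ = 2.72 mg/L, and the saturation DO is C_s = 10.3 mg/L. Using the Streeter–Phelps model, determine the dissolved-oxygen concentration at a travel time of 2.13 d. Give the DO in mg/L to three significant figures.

k_1 L₀/(k_r−k_1) = 0.163×52.3/(1.39−0.163) = 8.525/1.227 = 6.948 mg/L.
e^(−k_1 t) = e^(−0.163×2.130) = 0.7067; e^(−k_r t) = e^(−1.39×2.130) = 0.05178.
D = 6.948 × (0.7067 − 0.05178) + 2.72 × 0.05178 = 4.550 + 0.1408 = 4.691 mg/L.
DO = C_s − D = 10.3 − 4.691 = 5.609 mg/L.

DO ≈ 5.61 mg/L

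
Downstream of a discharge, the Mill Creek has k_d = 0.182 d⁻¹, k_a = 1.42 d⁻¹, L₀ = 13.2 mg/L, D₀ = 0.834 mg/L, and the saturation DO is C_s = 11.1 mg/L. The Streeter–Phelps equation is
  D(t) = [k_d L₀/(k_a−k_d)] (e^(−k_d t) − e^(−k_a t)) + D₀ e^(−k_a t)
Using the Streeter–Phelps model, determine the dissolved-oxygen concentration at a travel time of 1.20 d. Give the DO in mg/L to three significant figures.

k_d L₀/(k_a−k_d) = 0.182×13.2/(1.42−0.182) = 2.402/1.238 = 1.941 mg/L.
e^(−k_d t) = e^(−0.182×1.200) = 0.8038; e^(−k_a t) = e^(−1.42×1.200) = 0.1820.
D = 1.941 × (0.8038 − 0.1820) + 0.834 × 0.1820 = 1.207 + 0.1517 = 1.358 mg/L.
DO = C_s − D = 11.1 − 1.358 = 9.742 mg/L.

DO ≈ 9.74 mg/L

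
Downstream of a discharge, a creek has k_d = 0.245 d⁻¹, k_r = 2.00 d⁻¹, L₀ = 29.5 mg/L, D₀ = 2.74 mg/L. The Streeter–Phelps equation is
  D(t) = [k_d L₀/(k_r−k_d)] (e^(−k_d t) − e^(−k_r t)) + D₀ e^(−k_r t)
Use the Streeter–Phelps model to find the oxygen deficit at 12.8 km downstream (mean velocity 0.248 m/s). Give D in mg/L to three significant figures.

D ≈ 3.14 mg/L

Travel time t = x/v = 12.8 km / (0.248 m/s) = 12800 m / 0.248 m/s = 51610 s = 0.5974 d.
k_d L₀/(k_r−k_d) = 0.245×29.5/(2.00−0.245) = 7.228/1.755 = 4.118 mg/L.
e^(−k_d t) = e^(−0.245×0.5974) = 0.8639; e^(−k_r t) = e^(−2.00×0.5974) = 0.3028.
D = 4.118 × (0.8639 − 0.3028) + 2.74 × 0.3028 = 2.311 + 0.8296 = 3.140 mg/L.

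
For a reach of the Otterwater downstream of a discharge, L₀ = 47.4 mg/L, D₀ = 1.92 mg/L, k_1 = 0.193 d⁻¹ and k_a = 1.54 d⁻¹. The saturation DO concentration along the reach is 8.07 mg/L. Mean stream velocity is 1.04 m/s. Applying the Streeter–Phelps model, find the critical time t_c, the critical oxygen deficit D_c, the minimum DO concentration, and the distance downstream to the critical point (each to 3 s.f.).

t_c ≈ 1.30 d; D_c ≈ 4.63 mg/L; min DO ≈ 3.44 mg/L; x_c ≈ 116 km

With k_a/k_1 = 7.979 and 1 − D₀(k_a−k_1)/(k_1 L₀) = 0.7173,
t_c = ln(7.979 × 0.7173) / (1.54 − 0.193) = ln(5.723) / 1.347 = 1.745/1.347 = 1.295 d.
L(t_c) = L₀ e^(−k_1 t_c) = 47.4 × 0.7788 = 36.92 mg/L, and at the critical point k_a D_c = k_1 L, so D_c = (0.193/1.54) × 36.92 = 4.627 mg/L.
Minimum DO = C_s − D_c = 8.07 − 4.627 = 3.443 mg/L.
x_c = v t_c = 1.04 m/s × 1.295 d × 86400 s/d = 116400 m ≈ 116 km.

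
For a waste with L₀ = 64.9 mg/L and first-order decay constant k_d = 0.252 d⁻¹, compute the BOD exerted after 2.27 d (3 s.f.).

y_t = L₀(1 − e^(−k_d t)) = 64.9 × (1 − e^(−0.252×2.27))
= 64.9 × (1 − 0.5644) = 64.9 × 0.4356 = 28.27 mg/L.

y ≈ 28.3 mg/L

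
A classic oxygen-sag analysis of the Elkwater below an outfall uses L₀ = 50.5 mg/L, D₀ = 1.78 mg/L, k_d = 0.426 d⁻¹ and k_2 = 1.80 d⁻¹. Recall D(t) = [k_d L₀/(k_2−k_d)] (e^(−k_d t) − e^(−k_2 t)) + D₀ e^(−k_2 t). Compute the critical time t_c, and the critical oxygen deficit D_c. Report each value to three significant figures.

t_c ≈ 0.961 d; D_c ≈ 7.94 mg/L

At the critical point dD/dt = 0, so k_d L₀ e^(−k_d t) = k_2 D. Substituting D(t) from the Streeter–Phelps equation and solving for t gives
t_c = ln[(k_2/k_d)(1 − D₀(k_2−k_d)/(k_d L₀))] / (k_2−k_d).
Here k_2−k_d = 1.374 d⁻¹ and 1 − D₀(k_2−k_d)/(k_d L₀) = 1 − 1.78×1.374/(0.426×50.5) = 0.8863, so
t_c = ln(4.225 × 0.8863) / 1.374 = 1.320 / 1.374 = 0.9610 d.
D_c = (k_d/k_2) L₀ e^(−k_d t_c) = (0.426/1.80) × 50.5 × e^(−0.426×0.9610) = 0.2367 × 50.5 × 0.6641 = 7.937 mg/L.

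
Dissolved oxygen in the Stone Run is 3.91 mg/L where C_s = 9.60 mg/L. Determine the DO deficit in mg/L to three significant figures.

D = C_s − C = 9.60 − 3.91 = 5.69 mg/L.

D ≈ 5.69 mg/L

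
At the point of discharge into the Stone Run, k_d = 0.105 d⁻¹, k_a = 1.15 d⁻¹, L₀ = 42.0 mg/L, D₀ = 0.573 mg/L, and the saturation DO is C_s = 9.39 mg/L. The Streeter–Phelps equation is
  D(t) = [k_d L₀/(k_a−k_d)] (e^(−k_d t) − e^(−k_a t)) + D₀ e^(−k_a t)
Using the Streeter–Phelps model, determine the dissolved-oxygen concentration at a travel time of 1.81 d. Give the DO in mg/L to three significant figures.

DO ≈ 6.36 mg/L

k_d L₀/(k_a−k_d) = 0.105×42.0/(1.15−0.105) = 4.410/1.045 = 4.220 mg/L.
e^(−k_d t) = e^(−0.105×1.810) = 0.8269; e^(−k_a t) = e^(−1.15×1.810) = 0.1247.
D = 4.220 × (0.8269 − 0.1247) + 0.573 × 0.1247 = 2.963 + 0.07148 = 3.035 mg/L.
DO = C_s − D = 9.39 − 3.035 = 6.355 mg/L.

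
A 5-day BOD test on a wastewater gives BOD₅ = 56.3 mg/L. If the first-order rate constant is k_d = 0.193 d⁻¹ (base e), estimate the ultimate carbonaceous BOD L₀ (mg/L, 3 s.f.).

BOD₅ = L₀(1 − e^(−5k_d)) ⇒ L₀ = BOD₅ / (1 − e^(−5×0.193))
= 56.3 / (1 − 0.3810) = 56.3 / 0.6190 = 90.95 mg/L.

L₀ ≈ 91.0 mg/L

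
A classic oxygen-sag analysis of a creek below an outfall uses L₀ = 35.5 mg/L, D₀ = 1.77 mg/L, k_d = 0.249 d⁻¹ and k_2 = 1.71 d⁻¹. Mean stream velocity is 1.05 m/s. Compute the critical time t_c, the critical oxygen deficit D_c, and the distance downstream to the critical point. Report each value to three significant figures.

t_c ≈ 1.08 d; D_c ≈ 3.95 mg/L; x_c ≈ 98.2 km

With k_2/k_d = 6.867 and 1 − D₀(k_2−k_d)/(k_d L₀) = 0.7075,
t_c = ln(6.867 × 0.7075) / (1.71 − 0.249) = ln(4.858) / 1.461 = 1.581/1.461 = 1.082 d.
L(t_c) = L₀ e^(−k_d t_c) = 35.5 × 0.7638 = 27.12 mg/L, and at the critical point k_2 D_c = k_d L, so D_c = (0.249/1.71) × 27.12 = 3.948 mg/L.
x_c = v t_c = 1.05 m/s × 1.082 d × 86400 s/d = 98150 m ≈ 98.2 km.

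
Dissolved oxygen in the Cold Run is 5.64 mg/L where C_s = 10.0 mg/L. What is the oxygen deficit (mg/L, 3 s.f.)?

D ≈ 4.36 mg/L

D = C_s − C = 10.0 − 5.64 = 4.36 mg/L.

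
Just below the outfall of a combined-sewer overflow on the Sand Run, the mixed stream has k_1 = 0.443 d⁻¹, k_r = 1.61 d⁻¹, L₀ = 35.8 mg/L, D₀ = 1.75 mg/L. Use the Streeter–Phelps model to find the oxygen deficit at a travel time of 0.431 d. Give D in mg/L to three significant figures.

k_1 L₀/(k_r−k_1) = 0.443×35.8/(1.61−0.443) = 15.86/1.167 = 13.59 mg/L.
e^(−k_1 t) = e^(−0.443×0.4310) = 0.8262; e^(−k_r t) = e^(−1.61×0.4310) = 0.4996.
D = 13.59 × (0.8262 − 0.4996) + 1.75 × 0.4996 = 4.438 + 0.8743 = 5.312 mg/L.

D ≈ 5.31 mg/L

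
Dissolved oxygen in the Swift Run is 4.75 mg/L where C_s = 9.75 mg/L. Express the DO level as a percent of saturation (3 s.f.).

48.7 % saturation

% saturation = C/C_s × 100 = 4.75/9.75 × 100 = 48.7 %.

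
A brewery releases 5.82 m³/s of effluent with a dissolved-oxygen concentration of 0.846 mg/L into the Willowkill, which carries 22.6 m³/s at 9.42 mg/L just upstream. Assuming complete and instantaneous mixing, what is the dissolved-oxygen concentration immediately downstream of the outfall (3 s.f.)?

7.66 mg/L

Flow-weighted mixing: C = (Q_r C_r + Q_w C_w)/(Q_r + Q_w)
= (22.6×9.42 + 5.82×0.846)/(22.6 + 5.82) = 217.8/28.42 = 7.664 mg/L.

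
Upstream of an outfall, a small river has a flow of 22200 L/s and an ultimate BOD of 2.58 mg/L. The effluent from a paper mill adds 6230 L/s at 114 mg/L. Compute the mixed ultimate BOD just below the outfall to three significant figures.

27.0 mg/L

Flow-weighted mixing: C = (Q_r C_r + Q_w C_w)/(Q_r + Q_w)
= (22200×2.58 + 6230×114)/(22200 + 6230) = 767500/28430 = 27.00 mg/L.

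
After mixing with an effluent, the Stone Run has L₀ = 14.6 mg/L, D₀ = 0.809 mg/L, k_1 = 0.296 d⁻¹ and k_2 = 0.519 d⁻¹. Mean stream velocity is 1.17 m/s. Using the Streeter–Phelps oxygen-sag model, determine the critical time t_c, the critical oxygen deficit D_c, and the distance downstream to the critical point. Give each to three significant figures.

t_c ≈ 2.33 d; D_c ≈ 4.18 mg/L; x_c ≈ 235 km

t_c = [1/(k_2−k_1)] ln[(k_2/k_1)(1 − D₀(k_2−k_1)/(k_1 L₀))]
= [1/(0.519−0.296)] ln[(0.519/0.296)(1 − 0.809×0.2230/(0.296×14.6))]
= (1/0.2230) ln[1.753 × 0.9583] = 4.484 × ln(1.680) = 4.484 × 0.5189 = 2.327 d.
D_c = (k_1/k_2) L₀ e^(−k_1 t_c) = (0.296/0.519) × 14.6 × e^(−0.296×2.327) = 0.5703 × 14.6 × 0.5022 = 4.182 mg/L.
x_c = v t_c = 1.17 m/s × 2.327 d × 86400 s/d = 235200 m ≈ 235 km.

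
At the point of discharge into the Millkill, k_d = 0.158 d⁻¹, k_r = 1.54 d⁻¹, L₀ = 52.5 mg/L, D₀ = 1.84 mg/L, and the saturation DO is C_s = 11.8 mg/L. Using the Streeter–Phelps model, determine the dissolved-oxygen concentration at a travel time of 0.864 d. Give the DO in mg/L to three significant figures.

DO ≈ 7.66 mg/L

k_d L₀/(k_r−k_d) = 0.158×52.5/(1.54−0.158) = 8.295/1.382 = 6.002 mg/L.
e^(−k_d t) = e^(−0.158×0.8640) = 0.8724; e^(−k_r t) = e^(−1.54×0.8640) = 0.2643.
D = 6.002 × (0.8724 − 0.2643) + 1.84 × 0.2643 = 3.650 + 0.4864 = 4.136 mg/L.
DO = C_s − D = 11.8 − 4.136 = 7.664 mg/L.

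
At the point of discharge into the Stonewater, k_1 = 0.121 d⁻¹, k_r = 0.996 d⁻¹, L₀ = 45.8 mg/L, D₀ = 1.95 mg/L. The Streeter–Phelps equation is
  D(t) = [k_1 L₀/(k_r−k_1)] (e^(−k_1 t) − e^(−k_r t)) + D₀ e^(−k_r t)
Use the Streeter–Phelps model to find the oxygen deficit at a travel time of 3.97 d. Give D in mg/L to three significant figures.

k_1 L₀/(k_r−k_1) = 0.121×45.8/(0.996−0.121) = 5.542/0.8750 = 6.333 mg/L.
e^(−k_1 t) = e^(−0.121×3.970) = 0.6186; e^(−k_r t) = e^(−0.996×3.970) = 0.01918.
D = 6.333 × (0.6186 − 0.01918) + 1.95 × 0.01918 = 3.796 + 0.03739 = 3.834 mg/L.

D ≈ 3.83 mg/L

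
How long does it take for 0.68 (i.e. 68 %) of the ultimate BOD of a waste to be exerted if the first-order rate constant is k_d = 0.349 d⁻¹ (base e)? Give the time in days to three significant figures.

y/L₀ = 1 − e^(−k_d t) = 0.68 ⇒ e^(−k_d t) = 0.320
t = −ln(0.320) / 0.349 = 1.139 / 0.349 = 3.265 d.

t ≈ 3.26 d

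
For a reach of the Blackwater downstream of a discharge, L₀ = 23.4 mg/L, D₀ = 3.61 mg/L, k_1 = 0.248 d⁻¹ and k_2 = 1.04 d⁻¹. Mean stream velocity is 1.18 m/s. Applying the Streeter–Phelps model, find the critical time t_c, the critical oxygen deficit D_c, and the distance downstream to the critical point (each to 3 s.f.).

With k_2/k_1 = 4.194 and 1 − D₀(k_2−k_1)/(k_1 L₀) = 0.5073,
t_c = ln(4.194 × 0.5073) / (1.04 − 0.248) = ln(2.127) / 0.7920 = 0.7549/0.7920 = 0.9532 d.
L(t_c) = L₀ e^(−k_1 t_c) = 23.4 × 0.7895 = 18.47 mg/L, and at the critical point k_2 D_c = k_1 L, so D_c = (0.248/1.04) × 18.47 = 4.405 mg/L.
x_c = v t_c = 1.18 m/s × 0.9532 d × 86400 s/d = 97180 m ≈ 97.2 km.

t_c ≈ 0.953 d; D_c ≈ 4.41 mg/L; x_c ≈ 97.2 km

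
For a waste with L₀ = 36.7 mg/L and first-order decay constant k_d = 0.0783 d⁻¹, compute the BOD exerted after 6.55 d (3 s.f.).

y_t = L₀(1 − e^(−k_d t)) = 36.7 × (1 − e^(−0.0783×6.55))
= 36.7 × (1 − 0.5988) = 36.7 × 0.4012 = 14.72 mg/L.

y ≈ 14.7 mg/L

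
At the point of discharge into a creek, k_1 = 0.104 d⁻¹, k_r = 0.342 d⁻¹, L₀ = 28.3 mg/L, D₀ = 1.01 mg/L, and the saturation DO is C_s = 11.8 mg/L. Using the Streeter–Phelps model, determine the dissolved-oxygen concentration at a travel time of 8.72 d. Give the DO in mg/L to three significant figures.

DO ≈ 7.38 mg/L

k_1 L₀/(k_r−k_1) = 0.104×28.3/(0.342−0.104) = 2.943/0.2380 = 12.37 mg/L.
e^(−k_1 t) = e^(−0.104×8.720) = 0.4038; e^(−k_r t) = e^(−0.342×8.720) = 0.05068.
D = 12.37 × (0.4038 − 0.05068) + 1.01 × 0.05068 = 4.367 + 0.05119 = 4.418 mg/L.
DO = C_s − D = 11.8 − 4.418 = 7.382 mg/L.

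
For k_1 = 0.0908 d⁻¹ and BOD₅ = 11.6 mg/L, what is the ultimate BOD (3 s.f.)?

BOD₅ = L₀(1 − e^(−5k_1)) ⇒ L₀ = BOD₅ / (1 − e^(−5×0.0908))
= 11.6 / (1 − 0.6351) = 11.6 / 0.3649 = 31.79 mg/L.

L₀ ≈ 31.8 mg/L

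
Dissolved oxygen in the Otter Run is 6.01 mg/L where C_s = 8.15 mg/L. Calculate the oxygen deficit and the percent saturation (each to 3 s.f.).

D = C_s − C = 8.15 − 6.01 = 2.14 mg/L.
% saturation = 6.01/8.15 × 100 = 73.7 %.

D ≈ 2.14 mg/L; 73.7 % saturation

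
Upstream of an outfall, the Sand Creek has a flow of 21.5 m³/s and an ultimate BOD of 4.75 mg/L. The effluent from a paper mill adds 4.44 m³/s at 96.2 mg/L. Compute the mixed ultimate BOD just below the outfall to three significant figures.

20.4 mg/L

Flow-weighted mixing: C = (Q_r C_r + Q_w C_w)/(Q_r + Q_w)
= (21.5×4.75 + 4.44×96.2)/(21.5 + 4.44) = 529.3/25.94 = 20.40 mg/L.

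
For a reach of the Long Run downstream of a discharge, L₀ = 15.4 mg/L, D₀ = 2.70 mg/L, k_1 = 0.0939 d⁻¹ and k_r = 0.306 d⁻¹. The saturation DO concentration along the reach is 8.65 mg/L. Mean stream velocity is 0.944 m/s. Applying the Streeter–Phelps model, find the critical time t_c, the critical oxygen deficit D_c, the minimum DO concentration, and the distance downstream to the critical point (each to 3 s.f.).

t_c = [1/(k_r−k_1)] ln[(k_r/k_1)(1 − D₀(k_r−k_1)/(k_1 L₀))]
= [1/(0.306−0.0939)] ln[(0.306/0.0939)(1 − 2.70×0.2121/(0.0939×15.4))]
= (1/0.2121) ln[3.259 × 0.6040] = 4.715 × ln(1.968) = 4.715 × 0.6771 = 3.193 d.
L(t_c) = L₀ e^(−k_1 t_c) = 15.4 × 0.7410 = 11.41 mg/L, and at the critical point k_r D_c = k_1 L, so D_c = (0.0939/0.306) × 11.41 = 3.502 mg/L.
Minimum DO = C_s − D_c = 8.65 − 3.502 = 5.148 mg/L.
x_c = v t_c = 0.944 m/s × 3.193 d × 86400 s/d = 260400 m ≈ 260 km.

t_c ≈ 3.19 d; D_c ≈ 3.50 mg/L; min DO ≈ 5.15 mg/L; x_c ≈ 260 km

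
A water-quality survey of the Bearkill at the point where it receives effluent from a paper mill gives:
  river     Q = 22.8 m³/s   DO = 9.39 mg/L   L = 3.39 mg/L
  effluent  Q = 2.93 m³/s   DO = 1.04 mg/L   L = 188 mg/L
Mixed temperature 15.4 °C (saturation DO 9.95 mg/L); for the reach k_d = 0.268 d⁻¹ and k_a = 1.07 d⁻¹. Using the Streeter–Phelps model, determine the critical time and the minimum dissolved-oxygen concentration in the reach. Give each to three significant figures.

t_c ≈ 1.47 d; minimum DO ≈ 5.83 mg/L

Mixed DO = (22.8×9.39 + 2.93×1.04)/(22.8+2.93) = 217.1/25.73 = 8.439 mg/L.
Mixed L₀ = (22.8×3.39 + 2.93×188)/(25.73) = 628.1/25.73 = 24.41 mg/L.
Initial deficit D₀ = C_s − DO₀ = 9.95 − 8.439 = 1.511 mg/L.
t_c = (1/0.8020) ln[(1.07/0.268)(1 − 1.511×0.8020/(0.268×24.41))] = 1.247 × ln(3.253) = 1.471 d.
D_c = (0.268/1.07) × 24.41 × e^(−0.268×1.471) = 0.2505 × 24.41 × 0.6742 = 4.123 mg/L.
Minimum DO = 9.95 − 4.123 = 5.827 mg/L.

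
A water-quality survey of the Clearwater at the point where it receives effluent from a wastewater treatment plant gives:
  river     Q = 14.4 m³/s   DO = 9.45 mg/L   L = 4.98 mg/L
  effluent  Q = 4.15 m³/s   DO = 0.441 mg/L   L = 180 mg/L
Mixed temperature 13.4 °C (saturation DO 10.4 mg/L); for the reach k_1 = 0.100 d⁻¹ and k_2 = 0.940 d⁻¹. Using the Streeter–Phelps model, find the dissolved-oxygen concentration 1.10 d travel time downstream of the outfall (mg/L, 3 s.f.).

Mixed DO = (14.4×9.45 + 4.15×0.441)/(14.4+4.15) = 137.9/18.55 = 7.435 mg/L.
Mixed L₀ = (14.4×4.98 + 4.15×180)/(18.55) = 818.7/18.55 = 44.14 mg/L.
Initial deficit D₀ = C_s − DO₀ = 10.4 − 7.435 = 2.965 mg/L.
D(1.10) = [0.100×44.14/(0.940−0.100)](e^(−0.100×1.10) − e^(−0.940×1.10)) + 2.965 e^(−0.940×1.10)
= 5.254 × (0.8958 − 0.3556) + 2.965 × 0.3556 = 3.893 mg/L.
DO = 10.4 − 3.893 = 6.507 mg/L.

DO ≈ 6.51 mg/L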